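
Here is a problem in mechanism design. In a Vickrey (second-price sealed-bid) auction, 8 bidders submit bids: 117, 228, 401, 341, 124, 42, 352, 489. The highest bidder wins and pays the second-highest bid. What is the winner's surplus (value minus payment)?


Step 1: Sort bids in descending order: 489, 401, 352, 341, 228, 124, 117, 42
Step 2: The winning bid is the highest: 489
Step 3: The payment equals the second-highest bid: 401
Step 4: Surplus = winner's bid - payment = 489 - 401 = 88

88


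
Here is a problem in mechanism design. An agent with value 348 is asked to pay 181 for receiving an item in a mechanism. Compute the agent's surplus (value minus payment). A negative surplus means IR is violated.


Step 1: Surplus = value - payment = 348 - 181 = 167
Step 2: IR is satisfied (surplus >= 0)

167


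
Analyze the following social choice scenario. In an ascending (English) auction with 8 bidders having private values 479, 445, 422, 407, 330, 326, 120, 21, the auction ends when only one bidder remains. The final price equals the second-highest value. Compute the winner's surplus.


Step 1: Identify the highest value: 479
Step 2: Identify the second-highest value: 445
Step 3: The final price = second-highest value = 445
Step 4: Surplus = 479 - 445 = 34

34


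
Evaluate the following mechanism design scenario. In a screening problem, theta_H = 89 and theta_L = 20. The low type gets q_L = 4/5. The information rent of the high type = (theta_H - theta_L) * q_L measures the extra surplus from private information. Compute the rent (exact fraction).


Step 1: theta_H - theta_L = 89 - 20 = 69
Step 2: Information rent = (theta_H - theta_L) * q_L
Step 3: = 69 * 4/5
Step 4: = 276/5

276/5


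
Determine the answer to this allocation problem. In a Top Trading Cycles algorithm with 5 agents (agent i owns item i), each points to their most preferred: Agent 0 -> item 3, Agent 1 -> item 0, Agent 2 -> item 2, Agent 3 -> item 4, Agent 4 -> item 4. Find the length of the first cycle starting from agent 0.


Step 1: Trace the pointer graph from agent 0: 0 -> 3 -> 4 -> 4
Step 2: A cycle is detected when we revisit agent 4
Step 3: The cycle is: 4 -> 4
Step 4: Cycle length = 1

1


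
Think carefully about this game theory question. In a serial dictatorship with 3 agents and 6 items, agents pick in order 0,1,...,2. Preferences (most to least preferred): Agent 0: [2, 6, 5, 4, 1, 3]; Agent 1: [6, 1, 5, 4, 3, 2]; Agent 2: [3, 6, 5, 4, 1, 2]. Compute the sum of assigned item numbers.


Step 1: Agent 0 picks item 2
Step 2: Agent 1 picks item 6
Step 3: Agent 2 picks item 3
Step 4: Sum = 2 + 6 + 3 = 11

11


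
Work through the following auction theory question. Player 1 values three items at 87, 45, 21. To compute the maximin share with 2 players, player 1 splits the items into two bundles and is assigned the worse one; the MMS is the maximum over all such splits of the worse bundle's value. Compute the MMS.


Step 1: Item values = 87, 45, 21
Step 2: Enumerate all 2-bundle partitions and take the smaller bundle:
  Partition 1: {87} vs {45,21} -> bundles 87, 66; min = 66
  Partition 2: {45} vs {87,21} -> bundles 45, 108; min = 45
  Partition 3: {21} vs {87,45} -> bundles 21, 132; min = 21
Step 3: MMS = max(66, 45, 21) = 66

66


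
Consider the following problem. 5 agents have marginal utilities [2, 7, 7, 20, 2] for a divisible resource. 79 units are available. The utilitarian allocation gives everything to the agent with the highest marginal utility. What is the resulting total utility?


Step 1: The marginal utilities are [2, 7, 7, 20, 2]
Step 2: The highest marginal utility is 20
Step 3: All 79 units go to that agent
Step 4: Total utility = 20 * 79 = 1580

1580


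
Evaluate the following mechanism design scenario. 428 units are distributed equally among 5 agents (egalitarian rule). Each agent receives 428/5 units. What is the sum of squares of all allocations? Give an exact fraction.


Step 1: Each agent's share = 428/5
Step 2: Square of each share = (428/5)^2 = 183184/25
Step 3: Sum of squares = 5 * 183184/25 = 183184/5

183184/5


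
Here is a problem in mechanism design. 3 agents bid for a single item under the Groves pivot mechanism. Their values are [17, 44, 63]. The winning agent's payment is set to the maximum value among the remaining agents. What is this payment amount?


Step 1: The efficient winner is agent 2 with value 63
Step 2: Other agents' values: [17, 44]
Step 3: Pivot payment = max(others) = 44
Step 4: The winner pays 44

44


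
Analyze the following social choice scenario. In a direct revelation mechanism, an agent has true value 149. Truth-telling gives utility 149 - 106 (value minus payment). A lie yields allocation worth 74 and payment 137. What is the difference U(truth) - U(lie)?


Step 1: U(truth) = value - payment = 149 - 106 = 43
Step 2: U(lie) = allocation - payment = 74 - 137 = -63
Step 3: IC gap = 43 - (-63) = 106

106


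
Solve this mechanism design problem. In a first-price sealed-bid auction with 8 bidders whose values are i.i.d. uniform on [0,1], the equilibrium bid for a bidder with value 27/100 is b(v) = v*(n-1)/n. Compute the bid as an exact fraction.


Step 1: The symmetric BNE bidding function is b(v) = v * (n-1) / n
Step 2: Substitute v = 27/100 and n = 8
Step 3: b = 27/100 * 7/8
Step 4: b = 189/800

189/800


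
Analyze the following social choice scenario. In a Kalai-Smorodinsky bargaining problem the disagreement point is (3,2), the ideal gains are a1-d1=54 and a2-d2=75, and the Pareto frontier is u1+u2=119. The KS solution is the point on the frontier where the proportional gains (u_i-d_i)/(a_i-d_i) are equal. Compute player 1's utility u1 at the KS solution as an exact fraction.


Step 1: At the KS point, (u1-d1)/r1 = (u2-d2)/r2 = t and u1+u2 = 119
Step 2: u1 = d1 + r1*t and u2 = d2 + r2*t, so (d1 + r1*t) + (d2 + r2*t) = 119
Step 3: t = (119 - 3 - 2)/(54 + 75) = 114/129 = 38/43
Step 4: u1 = d1 + r1*t = 3 + 54 * 38/43 = 2181/43
Step 5: (Check: u2 = d2 + r2*t = 2936/43; u1+u2 = 2181/43 + 2936/43 = 119, on the frontier.)

2181/43


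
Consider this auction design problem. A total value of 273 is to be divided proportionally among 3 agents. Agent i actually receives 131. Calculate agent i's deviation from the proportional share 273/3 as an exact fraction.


Step 1: Proportional share = 273/3 = 91
Step 2: Agent's actual allocation = 131
Step 3: Excess = 131 - 91 = 40

40


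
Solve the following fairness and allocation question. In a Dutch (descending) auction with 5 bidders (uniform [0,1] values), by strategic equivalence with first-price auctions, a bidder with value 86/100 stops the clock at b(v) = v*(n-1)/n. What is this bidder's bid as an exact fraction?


Step 1: Dutch auctions are strategically equivalent to first-price auctions
Step 2: The equilibrium bid is b(v) = v*(n-1)/n
Step 3: b = 43/50 * 4/5
Step 4: b = 86/125

86/125


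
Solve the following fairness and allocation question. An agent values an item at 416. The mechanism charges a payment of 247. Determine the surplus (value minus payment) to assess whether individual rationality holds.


Step 1: Surplus = value - payment = 416 - 247 = 169
Step 2: IR is satisfied (surplus >= 0)

169


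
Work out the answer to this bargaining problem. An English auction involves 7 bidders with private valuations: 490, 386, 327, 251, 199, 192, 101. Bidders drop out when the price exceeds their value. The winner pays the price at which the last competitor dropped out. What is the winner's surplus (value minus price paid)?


Step 1: Identify the highest value: 490
Step 2: Identify the second-highest value: 386
Step 3: The final price = second-highest value = 386
Step 4: Surplus = 490 - 386 = 104

104


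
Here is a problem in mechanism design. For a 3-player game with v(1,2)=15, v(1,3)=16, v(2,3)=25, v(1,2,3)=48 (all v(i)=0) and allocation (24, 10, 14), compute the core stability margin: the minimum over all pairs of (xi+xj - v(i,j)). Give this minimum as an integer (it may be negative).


Step 1: Slack for coalition (1,2): x1+x2 - v12 = 34 - 15 = 19
Step 2: Slack for coalition (1,3): x1+x3 - v13 = 38 - 16 = 22
Step 3: Slack for coalition (2,3): x2+x3 - v23 = 24 - 25 = -1
Step 4: Minimum slack = min(19, 22, -1) = -1, attained by (2,3); coalition (2,3) can block (slack < 0), so the allocation is not in the core

-1


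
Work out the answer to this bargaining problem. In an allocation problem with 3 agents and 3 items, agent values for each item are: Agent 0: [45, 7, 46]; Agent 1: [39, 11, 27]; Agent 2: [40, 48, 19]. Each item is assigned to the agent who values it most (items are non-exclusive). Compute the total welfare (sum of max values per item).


Step 1: For each item, find the maximum value among all agents.
Step 2: Item 0 -> Agent 0 (value 45)
Step 3: Item 1 -> Agent 2 (value 48)
Step 4: Item 2 -> Agent 0 (value 46)
Step 5: Total welfare = 45 + 48 + 46 = 139

139


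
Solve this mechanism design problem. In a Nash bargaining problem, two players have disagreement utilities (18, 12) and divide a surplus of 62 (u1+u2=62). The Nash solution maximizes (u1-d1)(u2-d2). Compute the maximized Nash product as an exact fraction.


Step 1: The Nash solution splits surplus symmetrically above the disagreement point
Step 2: u1 = (total + d1 - d2)/2 = (62 + 18 - 12)/2 = 34
Step 3: u2 = (total - d1 + d2)/2 = (62 - 18 + 12)/2 = 28
Step 4: Nash product = (34 - 18) * (28 - 12)
Step 5: = 16 * 16 = 256

256


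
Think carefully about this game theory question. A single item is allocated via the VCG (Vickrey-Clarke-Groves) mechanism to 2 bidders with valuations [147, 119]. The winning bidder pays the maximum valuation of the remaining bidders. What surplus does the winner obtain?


Step 1: The winner is the agent with the highest value: agent 0 with value 147
Step 2: Values of other agents: [119]
Step 3: VCG payment = max of others' values = 119
Step 4: Surplus = 147 - 119 = 28

28


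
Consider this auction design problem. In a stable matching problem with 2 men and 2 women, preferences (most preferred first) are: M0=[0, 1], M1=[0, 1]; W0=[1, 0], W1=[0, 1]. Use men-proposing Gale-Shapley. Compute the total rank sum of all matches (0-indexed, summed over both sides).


Step 1: Run Gale-Shapley (men propose, women hold best offer):
  M0 proposes to W0; she accepts
  M1 proposes to W0; she switches from M0
  M0 proposes to W1; she accepts
Step 2: Final matching: W0-M1, W1-M0
Step 3: 0-indexed ranks (man's rank of his match, then woman's): 0 + 0 + 1 + 0
Step 4: Total rank sum = 1

1


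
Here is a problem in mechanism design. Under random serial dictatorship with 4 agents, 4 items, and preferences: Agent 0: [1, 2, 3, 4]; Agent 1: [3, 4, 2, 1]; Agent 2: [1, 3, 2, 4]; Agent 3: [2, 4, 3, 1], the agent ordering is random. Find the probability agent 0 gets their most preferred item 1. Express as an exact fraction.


Step 1: Agent 0 wants item 1
Step 2: There are 24 possible orderings of agents
Step 3: In 12 orderings, agent 0 gets item 1
Step 4: Probability = 12/24 = 1/2

1/2


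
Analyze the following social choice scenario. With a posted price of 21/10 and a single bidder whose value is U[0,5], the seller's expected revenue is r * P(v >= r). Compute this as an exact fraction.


Step 1: Posted price r = 21/10, value support [0,5]
Step 2: P(v >= r) = (5 - 21/10)/5 = 29/50
Step 3: Expected revenue = r * P(v >= r) = 21/10 * 29/50
Step 4: Revenue = 609/500

609/500


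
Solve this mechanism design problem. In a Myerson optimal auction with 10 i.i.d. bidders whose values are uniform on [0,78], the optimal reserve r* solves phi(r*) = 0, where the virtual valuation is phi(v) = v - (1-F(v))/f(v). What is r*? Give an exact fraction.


Step 1: For U[0,78], F(v) = v/78 and f(v) = 1/78
Step 2: phi(v) = v - (1 - v/78)/(1/78) = v - (78 - v) = 2v - 78
Step 3: Set phi(r*) = 0: 2r* - 78 = 0
Step 4: r* = 78/2 = 39 (the number of bidders n = 10 does not enter)

39


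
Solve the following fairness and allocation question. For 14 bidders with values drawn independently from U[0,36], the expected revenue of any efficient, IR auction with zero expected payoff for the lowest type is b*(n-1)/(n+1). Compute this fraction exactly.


Step 1: By Revenue Equivalence, expected revenue = b*(n-1)/(n+1)
Step 2: Substituting n = 14, b = 36
Step 3: Revenue = 36*(14-1)/(14+1) = 36*13/15
Step 4: Revenue = 468/15 = 156/5

156/5


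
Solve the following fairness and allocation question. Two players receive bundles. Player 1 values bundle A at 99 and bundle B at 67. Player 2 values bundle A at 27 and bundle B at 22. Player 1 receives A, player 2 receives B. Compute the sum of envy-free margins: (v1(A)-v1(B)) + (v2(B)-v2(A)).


Step 1: Player 1's margin = v1(A) - v1(B) = 99 - 67 = 32
Step 2: Player 2's margin = v2(B) - v2(A) = 22 - 27 = -5
Step 3: Total margin = 32 + -5 = 27

27


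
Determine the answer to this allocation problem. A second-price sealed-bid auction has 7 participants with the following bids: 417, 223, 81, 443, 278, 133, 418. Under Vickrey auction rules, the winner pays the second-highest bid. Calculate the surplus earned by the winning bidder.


Step 1: Sort bids in descending order: 443, 418, 417, 278, 223, 133, 81
Step 2: The winning bid is the highest: 443
Step 3: The payment equals the second-highest bid: 418
Step 4: Surplus = winner's bid - payment = 443 - 418 = 25

25


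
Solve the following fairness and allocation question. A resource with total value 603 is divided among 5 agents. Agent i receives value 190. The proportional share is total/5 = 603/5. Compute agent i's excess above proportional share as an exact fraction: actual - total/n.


Step 1: Proportional share = 603/5
Step 2: Agent's actual allocation = 190
Step 3: Excess = 190 - 603/5 = 347/5

347/5


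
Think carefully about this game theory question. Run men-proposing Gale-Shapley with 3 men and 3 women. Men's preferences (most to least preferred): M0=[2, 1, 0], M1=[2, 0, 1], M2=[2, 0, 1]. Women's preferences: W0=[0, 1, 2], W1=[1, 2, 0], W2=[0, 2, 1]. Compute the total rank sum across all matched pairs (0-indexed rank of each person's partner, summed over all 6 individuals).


Step 1: Run Gale-Shapley (men propose, women hold best offer):
  M0 proposes to W2; she accepts
  M1 proposes to W2; rejected
  M1 proposes to W0; she accepts
  M2 proposes to W2; rejected
  M2 proposes to W0; rejected
  M2 proposes to W1; she accepts
Step 2: Final matching: W0-M1, W1-M2, W2-M0
Step 3: 0-indexed ranks (man's rank of his match, then woman's): 1 + 1 + 2 + 1 + 0 + 0
Step 4: Total rank sum = 5

5


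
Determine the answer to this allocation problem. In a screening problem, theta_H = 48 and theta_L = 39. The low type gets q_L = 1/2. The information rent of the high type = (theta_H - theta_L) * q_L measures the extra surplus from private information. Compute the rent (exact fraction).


Step 1: theta_H - theta_L = 48 - 39 = 9
Step 2: Information rent = (theta_H - theta_L) * q_L
Step 3: = 9 * 1/2
Step 4: = 9/2

9/2


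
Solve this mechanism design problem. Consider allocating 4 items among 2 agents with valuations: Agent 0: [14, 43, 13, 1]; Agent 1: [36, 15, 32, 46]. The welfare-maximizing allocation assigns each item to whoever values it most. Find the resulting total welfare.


Step 1: For each item, find the maximum value among all agents.
Step 2: Item 0 -> Agent 1 (value 36)
Step 3: Item 1 -> Agent 0 (value 43)
Step 4: Item 2 -> Agent 1 (value 32)
Step 5: Item 3 -> Agent 1 (value 46)
Step 6: Total welfare = 36 + 43 + 32 + 46 = 157

157


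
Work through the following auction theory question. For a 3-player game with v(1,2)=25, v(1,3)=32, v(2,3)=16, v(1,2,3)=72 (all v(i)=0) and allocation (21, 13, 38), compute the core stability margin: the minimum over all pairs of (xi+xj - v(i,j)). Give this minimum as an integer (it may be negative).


Step 1: Slack for coalition (1,2): x1+x2 - v12 = 34 - 25 = 9
Step 2: Slack for coalition (1,3): x1+x3 - v13 = 59 - 32 = 27
Step 3: Slack for coalition (2,3): x2+x3 - v23 = 51 - 16 = 35
Step 4: Minimum slack = min(9, 27, 35) = 9, attained by (1,2); no pair can gain by deviating, so the allocation is in the core

9


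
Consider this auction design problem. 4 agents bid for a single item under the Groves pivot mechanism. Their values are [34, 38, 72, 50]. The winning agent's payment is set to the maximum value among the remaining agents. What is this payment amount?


Step 1: The efficient winner is agent 2 with value 72
Step 2: Other agents' values: [34, 38, 50]
Step 3: Pivot payment = max(others) = 50
Step 4: The winner pays 50

50


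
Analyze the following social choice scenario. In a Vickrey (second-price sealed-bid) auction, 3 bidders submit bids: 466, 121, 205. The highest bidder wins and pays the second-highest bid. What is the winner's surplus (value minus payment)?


Step 1: Sort bids in descending order: 466, 205, 121
Step 2: The winning bid is the highest: 466
Step 3: The payment equals the second-highest bid: 205
Step 4: Surplus = winner's bid - payment = 466 - 205 = 261

261


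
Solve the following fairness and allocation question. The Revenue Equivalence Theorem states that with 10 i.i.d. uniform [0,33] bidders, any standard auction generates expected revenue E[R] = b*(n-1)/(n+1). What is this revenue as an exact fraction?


Step 1: By Revenue Equivalence, expected revenue = b*(n-1)/(n+1)
Step 2: Substituting n = 10, b = 33
Step 3: Revenue = 33*(10-1)/(10+1) = 33*9/11
Step 4: Revenue = 297/11 = 27

27


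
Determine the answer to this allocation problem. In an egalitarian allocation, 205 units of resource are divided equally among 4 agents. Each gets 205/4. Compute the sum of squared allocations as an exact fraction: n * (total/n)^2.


Step 1: Each agent's share = 205/4
Step 2: Square of each share = (205/4)^2 = 42025/16
Step 3: Sum of squares = 4 * 42025/16 = 42025/4

42025/4


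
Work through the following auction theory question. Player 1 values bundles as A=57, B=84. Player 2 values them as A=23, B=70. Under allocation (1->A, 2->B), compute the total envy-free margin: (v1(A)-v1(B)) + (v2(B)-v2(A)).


Step 1: Player 1's margin = v1(A) - v1(B) = 57 - 84 = -27
Step 2: Player 2's margin = v2(B) - v2(A) = 70 - 23 = 47
Step 3: Total margin = -27 + 47 = 20

20


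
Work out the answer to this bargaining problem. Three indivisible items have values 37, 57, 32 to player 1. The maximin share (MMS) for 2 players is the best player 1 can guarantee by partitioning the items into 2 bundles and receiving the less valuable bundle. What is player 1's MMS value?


Step 1: Item values = 37, 57, 32
Step 2: Enumerate all 2-bundle partitions and take the smaller bundle:
  Partition 1: {37} vs {57,32} -> bundles 37, 89; min = 37
  Partition 2: {57} vs {37,32} -> bundles 57, 69; min = 57
  Partition 3: {32} vs {37,57} -> bundles 32, 94; min = 32
Step 3: MMS = max(37, 57, 32) = 57

57


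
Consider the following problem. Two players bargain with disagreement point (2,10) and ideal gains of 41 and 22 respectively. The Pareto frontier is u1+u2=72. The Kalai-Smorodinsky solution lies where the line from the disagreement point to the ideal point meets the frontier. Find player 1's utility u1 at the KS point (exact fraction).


Step 1: At the KS point, (u1-d1)/r1 = (u2-d2)/r2 = t and u1+u2 = 72
Step 2: u1 = d1 + r1*t and u2 = d2 + r2*t, so (d1 + r1*t) + (d2 + r2*t) = 72
Step 3: t = (72 - 2 - 10)/(41 + 22) = 60/63 = 20/21
Step 4: u1 = d1 + r1*t = 2 + 41 * 20/21 = 862/21
Step 5: (Check: u2 = d2 + r2*t = 650/21; u1+u2 = 862/21 + 650/21 = 72, on the frontier.)

862/21


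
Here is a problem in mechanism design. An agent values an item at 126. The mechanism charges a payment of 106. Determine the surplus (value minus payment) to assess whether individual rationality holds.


Step 1: Surplus = value - payment = 126 - 106 = 20
Step 2: IR is satisfied (surplus >= 0)

20


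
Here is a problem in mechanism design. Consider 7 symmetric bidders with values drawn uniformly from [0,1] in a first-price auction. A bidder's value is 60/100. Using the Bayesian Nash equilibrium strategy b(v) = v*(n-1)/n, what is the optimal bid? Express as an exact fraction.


Step 1: The symmetric BNE bidding function is b(v) = v * (n-1) / n
Step 2: Substitute v = 3/5 and n = 7
Step 3: b = 3/5 * 6/7
Step 4: b = 18/35

18/35


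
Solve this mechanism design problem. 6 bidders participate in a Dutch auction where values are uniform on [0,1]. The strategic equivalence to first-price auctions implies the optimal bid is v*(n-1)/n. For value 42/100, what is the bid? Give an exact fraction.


Step 1: Dutch auctions are strategically equivalent to first-price auctions
Step 2: The equilibrium bid is b(v) = v*(n-1)/n
Step 3: b = 21/50 * 5/6
Step 4: b = 7/20

7/20


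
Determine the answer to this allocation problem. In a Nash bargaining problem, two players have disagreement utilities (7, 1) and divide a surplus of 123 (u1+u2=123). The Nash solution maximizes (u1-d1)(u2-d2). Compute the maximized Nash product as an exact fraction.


Step 1: The Nash solution splits surplus symmetrically above the disagreement point
Step 2: u1 = (total + d1 - d2)/2 = (123 + 7 - 1)/2 = 129/2
Step 3: u2 = (total - d1 + d2)/2 = (123 - 7 + 1)/2 = 117/2
Step 4: Nash product = (129/2 - 7) * (117/2 - 1)
Step 5: = 115/2 * 115/2 = 13225/4

13225/4


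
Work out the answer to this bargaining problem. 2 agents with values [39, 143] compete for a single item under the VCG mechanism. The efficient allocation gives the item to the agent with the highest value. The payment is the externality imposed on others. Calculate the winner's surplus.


Step 1: The winner is the agent with the highest value: agent 1 with value 143
Step 2: Values of other agents: [39]
Step 3: VCG payment = max of others' values = 39
Step 4: Surplus = 143 - 39 = 104

104


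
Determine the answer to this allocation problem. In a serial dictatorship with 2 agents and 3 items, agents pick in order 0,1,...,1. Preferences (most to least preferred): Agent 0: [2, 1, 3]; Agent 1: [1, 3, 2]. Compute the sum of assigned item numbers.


Step 1: Agent 0 picks item 2
Step 2: Agent 1 picks item 1
Step 3: Sum = 2 + 1 = 3

3


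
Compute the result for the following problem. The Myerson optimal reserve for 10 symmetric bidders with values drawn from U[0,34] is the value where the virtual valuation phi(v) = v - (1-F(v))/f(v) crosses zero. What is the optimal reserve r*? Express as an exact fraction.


Step 1: For U[0,34], F(v) = v/34 and f(v) = 1/34
Step 2: phi(v) = v - (1 - v/34)/(1/34) = v - (34 - v) = 2v - 34
Step 3: Set phi(r*) = 0: 2r* - 34 = 0
Step 4: r* = 34/2 = 17 (the number of bidders n = 10 does not enter)

17


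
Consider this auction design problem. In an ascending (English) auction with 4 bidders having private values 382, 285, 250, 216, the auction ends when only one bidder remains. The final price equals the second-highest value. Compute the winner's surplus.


Step 1: Identify the highest value: 382
Step 2: Identify the second-highest value: 285
Step 3: The final price = second-highest value = 285
Step 4: Surplus = 382 - 285 = 97

97


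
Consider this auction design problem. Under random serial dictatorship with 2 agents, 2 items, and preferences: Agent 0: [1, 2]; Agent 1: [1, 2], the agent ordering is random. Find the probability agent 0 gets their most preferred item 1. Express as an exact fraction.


Step 1: Agent 0 wants item 1
Step 2: There are 2 possible orderings of agents
Step 3: In 1 orderings, agent 0 gets item 1
Step 4: Probability = 1/2

1/2


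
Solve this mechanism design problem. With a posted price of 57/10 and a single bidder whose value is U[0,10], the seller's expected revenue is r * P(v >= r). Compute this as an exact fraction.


Step 1: Posted price r = 57/10, value support [0,10]
Step 2: P(v >= r) = (10 - 57/10)/10 = 43/100
Step 3: Expected revenue = r * P(v >= r) = 57/10 * 43/100
Step 4: Revenue = 2451/1000

2451/1000


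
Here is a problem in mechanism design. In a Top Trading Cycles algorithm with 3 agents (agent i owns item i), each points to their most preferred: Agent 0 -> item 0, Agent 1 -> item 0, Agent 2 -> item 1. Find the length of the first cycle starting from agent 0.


Step 1: Trace the pointer graph from agent 0: 0 -> 0
Step 2: A cycle is detected when we revisit agent 0
Step 3: The cycle is: 0 -> 0
Step 4: Cycle length = 1

1


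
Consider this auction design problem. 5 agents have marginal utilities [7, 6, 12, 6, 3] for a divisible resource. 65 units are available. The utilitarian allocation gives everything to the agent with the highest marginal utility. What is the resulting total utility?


Step 1: The marginal utilities are [7, 6, 12, 6, 3]
Step 2: The highest marginal utility is 12
Step 3: All 65 units go to that agent
Step 4: Total utility = 12 * 65 = 780

780


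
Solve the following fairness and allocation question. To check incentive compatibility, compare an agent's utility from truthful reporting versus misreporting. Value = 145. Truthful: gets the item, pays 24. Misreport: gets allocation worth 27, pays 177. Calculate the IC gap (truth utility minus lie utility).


Step 1: U(truth) = value - payment = 145 - 24 = 121
Step 2: U(lie) = allocation - payment = 27 - 177 = -150
Step 3: IC gap = 121 - (-150) = 271

271


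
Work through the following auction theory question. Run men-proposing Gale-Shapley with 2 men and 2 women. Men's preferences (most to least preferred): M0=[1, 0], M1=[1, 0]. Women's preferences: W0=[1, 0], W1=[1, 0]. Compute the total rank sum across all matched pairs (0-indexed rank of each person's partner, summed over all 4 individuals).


Step 1: Run Gale-Shapley (men propose, women hold best offer):
  M0 proposes to W1; she accepts
  M1 proposes to W1; she switches from M0
  M0 proposes to W0; she accepts
Step 2: Final matching: W0-M0, W1-M1
Step 3: 0-indexed ranks (man's rank of his match, then woman's): 1 + 1 + 0 + 0
Step 4: Total rank sum = 2

2


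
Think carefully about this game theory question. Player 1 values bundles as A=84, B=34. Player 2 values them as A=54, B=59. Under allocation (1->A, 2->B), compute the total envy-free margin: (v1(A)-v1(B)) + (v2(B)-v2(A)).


Step 1: Player 1's margin = v1(A) - v1(B) = 84 - 34 = 50
Step 2: Player 2's margin = v2(B) - v2(A) = 59 - 54 = 5
Step 3: Total margin = 50 + 5 = 55

55


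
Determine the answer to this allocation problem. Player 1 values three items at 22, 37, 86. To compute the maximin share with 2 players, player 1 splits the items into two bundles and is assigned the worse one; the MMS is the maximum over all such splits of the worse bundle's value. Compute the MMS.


Step 1: Item values = 22, 37, 86
Step 2: Enumerate all 2-bundle partitions and take the smaller bundle:
  Partition 1: {22} vs {37,86} -> bundles 22, 123; min = 22
  Partition 2: {37} vs {22,86} -> bundles 37, 108; min = 37
  Partition 3: {86} vs {22,37} -> bundles 86, 59; min = 59
Step 3: MMS = max(22, 37, 59) = 59

59


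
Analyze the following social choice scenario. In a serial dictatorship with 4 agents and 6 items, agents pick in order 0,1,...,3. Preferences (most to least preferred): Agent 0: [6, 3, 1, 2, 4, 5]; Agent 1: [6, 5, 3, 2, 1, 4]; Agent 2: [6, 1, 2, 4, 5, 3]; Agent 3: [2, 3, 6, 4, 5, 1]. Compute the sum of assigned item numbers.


Step 1: Agent 0 picks item 6
Step 2: Agent 1 picks item 5
Step 3: Agent 2 picks item 1
Step 4: Agent 3 picks item 2
Step 5: Sum = 6 + 5 + 1 + 2 = 14

14


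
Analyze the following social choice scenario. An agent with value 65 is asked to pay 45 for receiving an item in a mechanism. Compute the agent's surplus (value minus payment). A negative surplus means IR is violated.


Step 1: Surplus = value - payment = 65 - 45 = 20
Step 2: IR is satisfied (surplus >= 0)

20


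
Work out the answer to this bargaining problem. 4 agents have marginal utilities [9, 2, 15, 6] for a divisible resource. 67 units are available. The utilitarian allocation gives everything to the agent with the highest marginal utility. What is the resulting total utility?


Step 1: The marginal utilities are [9, 2, 15, 6]
Step 2: The highest marginal utility is 15
Step 3: All 67 units go to that agent
Step 4: Total utility = 15 * 67 = 1005

1005


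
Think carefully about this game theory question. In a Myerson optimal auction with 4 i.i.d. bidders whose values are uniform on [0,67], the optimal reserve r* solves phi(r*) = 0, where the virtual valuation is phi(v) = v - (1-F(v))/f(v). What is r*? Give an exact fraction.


Step 1: For U[0,67], F(v) = v/67 and f(v) = 1/67
Step 2: phi(v) = v - (1 - v/67)/(1/67) = v - (67 - v) = 2v - 67
Step 3: Set phi(r*) = 0: 2r* - 67 = 0
Step 4: r* = 67/2 (the number of bidders n = 4 does not enter)

67/2


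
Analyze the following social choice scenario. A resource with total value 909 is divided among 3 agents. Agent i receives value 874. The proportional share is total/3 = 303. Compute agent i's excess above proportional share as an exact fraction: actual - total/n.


Step 1: Proportional share = 909/3 = 303
Step 2: Agent's actual allocation = 874
Step 3: Excess = 874 - 303 = 571

571


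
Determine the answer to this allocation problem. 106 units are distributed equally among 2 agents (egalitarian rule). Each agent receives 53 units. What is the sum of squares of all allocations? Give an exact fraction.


Step 1: Each agent's share = 106/2 = 53
Step 2: Square of each share = (53)^2 = 2809
Step 3: Sum of squares = 2 * 2809 = 5618

5618


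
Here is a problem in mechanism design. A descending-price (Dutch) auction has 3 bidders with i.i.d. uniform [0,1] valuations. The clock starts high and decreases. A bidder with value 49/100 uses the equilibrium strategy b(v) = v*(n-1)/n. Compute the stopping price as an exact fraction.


Step 1: Dutch auctions are strategically equivalent to first-price auctions
Step 2: The equilibrium bid is b(v) = v*(n-1)/n
Step 3: b = 49/100 * 2/3
Step 4: b = 49/150

49/150


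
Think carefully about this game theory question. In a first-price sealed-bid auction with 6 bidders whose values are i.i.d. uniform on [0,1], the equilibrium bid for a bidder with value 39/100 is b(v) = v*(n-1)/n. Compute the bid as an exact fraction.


Step 1: The symmetric BNE bidding function is b(v) = v * (n-1) / n
Step 2: Substitute v = 39/100 and n = 6
Step 3: b = 39/100 * 5/6
Step 4: b = 13/40

13/40


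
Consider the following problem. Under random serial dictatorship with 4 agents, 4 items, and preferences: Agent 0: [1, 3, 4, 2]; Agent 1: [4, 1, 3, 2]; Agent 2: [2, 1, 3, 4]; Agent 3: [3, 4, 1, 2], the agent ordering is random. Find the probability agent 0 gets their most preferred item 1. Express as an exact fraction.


Step 1: Agent 0 wants item 1
Step 2: There are 24 possible orderings of agents
Step 3: In 24 orderings, agent 0 gets item 1
Step 4: Probability = 24/24 = 1

1


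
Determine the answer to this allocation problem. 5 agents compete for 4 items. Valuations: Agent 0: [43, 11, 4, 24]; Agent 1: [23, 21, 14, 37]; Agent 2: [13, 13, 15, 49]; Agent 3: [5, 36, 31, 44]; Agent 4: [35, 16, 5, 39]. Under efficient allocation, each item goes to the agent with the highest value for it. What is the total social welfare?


Step 1: For each item, find the maximum value among all agents.
Step 2: Item 0 -> Agent 0 (value 43)
Step 3: Item 1 -> Agent 3 (value 36)
Step 4: Item 2 -> Agent 3 (value 31)
Step 5: Item 3 -> Agent 2 (value 49)
Step 6: Total welfare = 43 + 36 + 31 + 49 = 159

159


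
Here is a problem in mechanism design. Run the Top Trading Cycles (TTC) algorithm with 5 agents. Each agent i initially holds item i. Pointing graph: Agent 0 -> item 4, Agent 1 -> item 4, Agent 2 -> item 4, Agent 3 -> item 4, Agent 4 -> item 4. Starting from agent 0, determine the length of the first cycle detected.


Step 1: Trace the pointer graph from agent 0: 0 -> 4 -> 4
Step 2: A cycle is detected when we revisit agent 4
Step 3: The cycle is: 4 -> 4
Step 4: Cycle length = 1

1


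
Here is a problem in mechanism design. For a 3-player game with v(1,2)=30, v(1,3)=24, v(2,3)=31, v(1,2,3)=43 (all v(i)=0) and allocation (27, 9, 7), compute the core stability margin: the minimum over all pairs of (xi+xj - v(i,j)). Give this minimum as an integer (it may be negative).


Step 1: Slack for coalition (1,2): x1+x2 - v12 = 36 - 30 = 6
Step 2: Slack for coalition (1,3): x1+x3 - v13 = 34 - 24 = 10
Step 3: Slack for coalition (2,3): x2+x3 - v23 = 16 - 31 = -15
Step 4: Minimum slack = min(6, 10, -15) = -15, attained by (2,3); coalition (2,3) can block (slack < 0), so the allocation is not in the core

-15


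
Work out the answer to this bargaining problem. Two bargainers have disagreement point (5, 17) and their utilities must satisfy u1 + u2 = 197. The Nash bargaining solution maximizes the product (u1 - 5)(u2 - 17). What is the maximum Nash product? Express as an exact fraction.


Step 1: The Nash solution splits surplus symmetrically above the disagreement point
Step 2: u1 = (total + d1 - d2)/2 = (197 + 5 - 17)/2 = 185/2
Step 3: u2 = (total - d1 + d2)/2 = (197 - 5 + 17)/2 = 209/2
Step 4: Nash product = (185/2 - 5) * (209/2 - 17)
Step 5: = 175/2 * 175/2 = 30625/4

30625/4


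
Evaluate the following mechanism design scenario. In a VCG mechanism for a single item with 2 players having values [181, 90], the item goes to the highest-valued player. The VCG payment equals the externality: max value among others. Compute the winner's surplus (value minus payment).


Step 1: The winner is the agent with the highest value: agent 0 with value 181
Step 2: Values of other agents: [90]
Step 3: VCG payment = max of others' values = 90
Step 4: Surplus = 181 - 90 = 91

91


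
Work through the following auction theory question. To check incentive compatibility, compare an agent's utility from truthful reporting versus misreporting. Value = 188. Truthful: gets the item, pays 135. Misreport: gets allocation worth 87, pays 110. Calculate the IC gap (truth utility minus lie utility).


Step 1: U(truth) = value - payment = 188 - 135 = 53
Step 2: U(lie) = allocation - payment = 87 - 110 = -23
Step 3: IC gap = 53 - (-23) = 76

76


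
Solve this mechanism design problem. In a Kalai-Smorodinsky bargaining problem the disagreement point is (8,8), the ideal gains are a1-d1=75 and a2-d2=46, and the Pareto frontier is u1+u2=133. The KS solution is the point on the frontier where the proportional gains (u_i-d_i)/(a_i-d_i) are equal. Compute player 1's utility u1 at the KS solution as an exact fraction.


Step 1: At the KS point, (u1-d1)/r1 = (u2-d2)/r2 = t and u1+u2 = 133
Step 2: u1 = d1 + r1*t and u2 = d2 + r2*t, so (d1 + r1*t) + (d2 + r2*t) = 133
Step 3: t = (133 - 8 - 8)/(75 + 46) = 117/121
Step 4: u1 = d1 + r1*t = 8 + 75 * 117/121 = 9743/121
Step 5: (Check: u2 = d2 + r2*t = 6350/121; u1+u2 = 9743/121 + 6350/121 = 133, on the frontier.)

9743/121


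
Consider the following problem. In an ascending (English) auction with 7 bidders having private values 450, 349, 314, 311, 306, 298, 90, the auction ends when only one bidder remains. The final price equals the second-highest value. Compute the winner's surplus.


Step 1: Identify the highest value: 450
Step 2: Identify the second-highest value: 349
Step 3: The final price = second-highest value = 349
Step 4: Surplus = 450 - 349 = 101

101


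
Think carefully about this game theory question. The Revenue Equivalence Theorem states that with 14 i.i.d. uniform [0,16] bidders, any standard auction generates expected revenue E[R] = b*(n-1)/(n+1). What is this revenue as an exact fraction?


Step 1: By Revenue Equivalence, expected revenue = b*(n-1)/(n+1)
Step 2: Substituting n = 14, b = 16
Step 3: Revenue = 16*(14-1)/(14+1) = 16*13/15
Step 4: Revenue = 208/15

208/15


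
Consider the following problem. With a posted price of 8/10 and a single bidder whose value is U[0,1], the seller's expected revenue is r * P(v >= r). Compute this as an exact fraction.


Step 1: Posted price r = 4/5, value support [0,1]
Step 2: P(v >= r) = (1 - 4/5)/1 = 1/5
Step 3: Expected revenue = r * P(v >= r) = 4/5 * 1/5
Step 4: Revenue = 4/25

4/25


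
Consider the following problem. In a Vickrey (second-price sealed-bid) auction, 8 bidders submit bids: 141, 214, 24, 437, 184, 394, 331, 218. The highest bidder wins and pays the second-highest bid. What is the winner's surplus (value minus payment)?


Step 1: Sort bids in descending order: 437, 394, 331, 218, 214, 184, 141, 24
Step 2: The winning bid is the highest: 437
Step 3: The payment equals the second-highest bid: 394
Step 4: Surplus = winner's bid - payment = 437 - 394 = 43

43


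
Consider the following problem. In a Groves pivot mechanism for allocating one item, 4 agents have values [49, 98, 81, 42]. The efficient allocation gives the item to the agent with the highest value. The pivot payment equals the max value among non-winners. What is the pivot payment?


Step 1: The efficient winner is agent 1 with value 98
Step 2: Other agents' values: [49, 81, 42]
Step 3: Pivot payment = max(others) = 81
Step 4: The winner pays 81

81


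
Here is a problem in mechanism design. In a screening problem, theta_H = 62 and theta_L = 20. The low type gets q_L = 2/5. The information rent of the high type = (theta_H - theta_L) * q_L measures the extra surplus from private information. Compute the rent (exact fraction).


Step 1: theta_H - theta_L = 62 - 20 = 42
Step 2: Information rent = (theta_H - theta_L) * q_L
Step 3: = 42 * 2/5
Step 4: = 84/5

84/5


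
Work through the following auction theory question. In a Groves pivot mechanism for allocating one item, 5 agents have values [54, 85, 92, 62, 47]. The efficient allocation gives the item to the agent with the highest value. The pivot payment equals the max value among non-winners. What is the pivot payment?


Step 1: The efficient winner is agent 2 with value 92
Step 2: Other agents' values: [54, 85, 62, 47]
Step 3: Pivot payment = max(others) = 85
Step 4: The winner pays 85

85


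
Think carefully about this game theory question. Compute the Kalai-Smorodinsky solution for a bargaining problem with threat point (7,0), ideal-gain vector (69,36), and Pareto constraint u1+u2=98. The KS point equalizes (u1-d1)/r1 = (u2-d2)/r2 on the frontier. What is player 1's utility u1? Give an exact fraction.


Step 1: At the KS point, (u1-d1)/r1 = (u2-d2)/r2 = t and u1+u2 = 98
Step 2: u1 = d1 + r1*t and u2 = d2 + r2*t, so (d1 + r1*t) + (d2 + r2*t) = 98
Step 3: t = (98 - 7 - 0)/(69 + 36) = 91/105 = 13/15
Step 4: u1 = d1 + r1*t = 7 + 69 * 13/15 = 334/5
Step 5: (Check: u2 = d2 + r2*t = 156/5; u1+u2 = 334/5 + 156/5 = 98, on the frontier.)

334/5


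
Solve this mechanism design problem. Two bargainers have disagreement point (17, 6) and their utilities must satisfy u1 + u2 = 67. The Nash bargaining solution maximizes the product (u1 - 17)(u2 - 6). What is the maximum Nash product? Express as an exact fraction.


Step 1: The Nash solution splits surplus symmetrically above the disagreement point
Step 2: u1 = (total + d1 - d2)/2 = (67 + 17 - 6)/2 = 39
Step 3: u2 = (total - d1 + d2)/2 = (67 - 17 + 6)/2 = 28
Step 4: Nash product = (39 - 17) * (28 - 6)
Step 5: = 22 * 22 = 484

484


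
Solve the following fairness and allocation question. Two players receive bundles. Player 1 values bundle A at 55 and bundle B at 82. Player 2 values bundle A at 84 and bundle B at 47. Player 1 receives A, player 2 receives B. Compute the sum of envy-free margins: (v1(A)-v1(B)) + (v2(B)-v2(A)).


Step 1: Player 1's margin = v1(A) - v1(B) = 55 - 82 = -27
Step 2: Player 2's margin = v2(B) - v2(A) = 47 - 84 = -37
Step 3: Total margin = -27 + -37 = -64

-64


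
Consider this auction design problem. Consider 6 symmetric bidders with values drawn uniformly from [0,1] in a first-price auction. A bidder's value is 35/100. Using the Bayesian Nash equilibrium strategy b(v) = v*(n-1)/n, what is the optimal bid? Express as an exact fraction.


Step 1: The symmetric BNE bidding function is b(v) = v * (n-1) / n
Step 2: Substitute v = 7/20 and n = 6
Step 3: b = 7/20 * 5/6
Step 4: b = 7/24

7/24
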